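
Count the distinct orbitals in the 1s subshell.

A subshell has 2l+1 orbitals; with l = 0, that's 1.

1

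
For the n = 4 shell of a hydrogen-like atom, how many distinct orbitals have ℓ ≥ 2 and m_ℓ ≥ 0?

The n = 4 shell has ℓ = 0 through 3; check each.
The (ℓ, m_ℓ) pairs meeting ℓ ≥ 2 and m_ℓ ≥ 0 give: ℓ=2 → 3; ℓ=3 → 4.
Total orbitals: 3 + 4 = 7.

7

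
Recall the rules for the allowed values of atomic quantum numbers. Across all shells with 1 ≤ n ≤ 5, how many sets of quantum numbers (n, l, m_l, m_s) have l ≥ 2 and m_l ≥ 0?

Treat each shell separately and count matching orbitals:
n=3 → 3; n=4 → 7; n=5 → 12.
Orbitals: 3 + 7 + 12 = 22. Including both spin states (m_s = ±1/2) gives 2 × 22 = 44 states.

44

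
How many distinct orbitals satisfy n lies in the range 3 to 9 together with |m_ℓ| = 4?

30

Work shell by shell — for each n, count the (ℓ, m_ℓ) pairs that satisfy |m_ℓ| = 4:
n=5 → 2; n=6 → 4; n=7 → 6; n=8 → 8; n=9 → 10.
Total orbitals: 2 + 4 + 6 + 8 + 10 = 30.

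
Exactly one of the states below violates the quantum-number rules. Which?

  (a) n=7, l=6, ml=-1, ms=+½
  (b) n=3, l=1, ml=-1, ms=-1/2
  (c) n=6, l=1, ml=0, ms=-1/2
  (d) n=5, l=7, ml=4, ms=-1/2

(d) has l = 7 ≥ n = 5, violating 0 ≤ l ≤ n−1.
The remaining sets (a), (b), (c) satisfy all four rules.

(d)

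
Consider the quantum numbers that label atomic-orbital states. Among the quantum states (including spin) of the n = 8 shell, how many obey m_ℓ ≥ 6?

6

With n = 8 the allowed ℓ are 0, 1, …, 7.
Contributions: ℓ=6 → 1; ℓ=7 → 2.
Orbitals: 1 + 2 = 3. Each orbital carries two spin states, so 3 × 2 = 6 states.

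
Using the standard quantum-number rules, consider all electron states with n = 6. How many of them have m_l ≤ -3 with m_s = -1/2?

6

With n = 6 the allowed l are 0, 1, …, 5.
The (l, m_l) pairs meeting m_l ≤ -3 give: l=3 → 1; l=4 → 2; l=5 → 3.
Orbitals: 1 + 2 + 3 = 6. With m_s fixed to a single value there is one state per orbital, giving 6 states.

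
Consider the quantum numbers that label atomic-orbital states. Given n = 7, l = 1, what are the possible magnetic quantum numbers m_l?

-1, 0, 1

m_l takes every integer from −l to +l. With l = 1 that gives the 3 values -1, 0, 1.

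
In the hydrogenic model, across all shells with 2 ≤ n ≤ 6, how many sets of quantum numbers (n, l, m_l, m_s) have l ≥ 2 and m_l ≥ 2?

Per-shell orbital counts meeting the constraint:
n=3 → 1; n=4 → 3; n=5 → 6; n=6 → 10.
Orbitals: 1 + 3 + 6 + 10 = 20. Including both spin states (m_s = ±1/2) gives 2 × 20 = 40 states.

40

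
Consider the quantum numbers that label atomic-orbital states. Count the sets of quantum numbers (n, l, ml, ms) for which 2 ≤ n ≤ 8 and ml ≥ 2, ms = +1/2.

56

For each n in the range, tally the orbitals obeying ml ≥ 2:
n=3 → 1; n=4 → 3; n=5 → 6; n=6 → 10; n=7 → 15; n=8 → 21.
Orbitals: 1 + 3 + 6 + 10 + 15 + 21 = 56. With ms fixed to +1/2 there is one state per orbital, so 56 states.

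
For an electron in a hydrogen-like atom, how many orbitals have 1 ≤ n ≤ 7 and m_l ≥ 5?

Work shell by shell — for each n, count the (l, m_l) pairs that satisfy m_l ≥ 5:
n=6 → 1; n=7 → 3.
Total orbitals: 1 + 3 = 4.

4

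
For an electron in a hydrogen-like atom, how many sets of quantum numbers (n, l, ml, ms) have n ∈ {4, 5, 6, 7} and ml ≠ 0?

208

For each n in the range, tally the orbitals obeying ml ≠ 0:
n=4 → 12; n=5 → 20; n=6 → 30; n=7 → 42.
Orbitals: 12 + 20 + 30 + 42 = 104. Including both spin states (ms = ±1/2) gives 2 × 104 = 208 states.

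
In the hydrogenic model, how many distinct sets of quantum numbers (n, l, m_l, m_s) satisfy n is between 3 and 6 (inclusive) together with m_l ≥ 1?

Go shell by shell, enumerating (l, m_l) with m_l ≥ 1:
n=3 → 3; n=4 → 6; n=5 → 10; n=6 → 15.
Orbitals: 3 + 6 + 10 + 15 = 34. Including both spin states (m_s = ±1/2) gives 2 × 34 = 68 states.

68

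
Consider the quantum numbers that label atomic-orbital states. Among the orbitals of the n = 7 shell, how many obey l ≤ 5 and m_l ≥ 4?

For n = 7, l ranges over 0 … 6.
Per l-value: l=4 → 1; l=5 → 2.
Total orbitals: 1 + 2 = 3.

3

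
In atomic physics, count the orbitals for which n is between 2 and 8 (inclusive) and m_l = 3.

Go shell by shell, enumerating (l, m_l) with m_l = 3:
n=4 → 1; n=5 → 2; n=6 → 3; n=7 → 4; n=8 → 5.
Total orbitals: 1 + 2 + 3 + 4 + 5 = 15.

15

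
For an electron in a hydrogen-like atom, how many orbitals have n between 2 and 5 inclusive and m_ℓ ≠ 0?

40

Count contributing orbitals for each principal shell:
n=2 → 2; n=3 → 6; n=4 → 12; n=5 → 20.
Total orbitals: 2 + 6 + 12 + 20 = 40.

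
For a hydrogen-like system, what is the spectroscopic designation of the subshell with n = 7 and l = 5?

7h

l = 5 corresponds to the letter 'h', so the subshell is 7h.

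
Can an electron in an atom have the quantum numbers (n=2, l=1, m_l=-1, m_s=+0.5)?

n = 2 is a positive integer. l = 1 satisfies 0 ≤ l ≤ n−1 = 1. m_l = -1 lies in the range −l … +l (here −1 … 1). m_s = +1/2 is one of ±1/2.
All four constraints are satisfied.

Yes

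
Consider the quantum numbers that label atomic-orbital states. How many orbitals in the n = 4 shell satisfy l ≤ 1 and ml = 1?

With n = 4 the allowed l are 0, 1, …, 3.
Contributions: l=1 → 1.
Total orbitals: 1.

1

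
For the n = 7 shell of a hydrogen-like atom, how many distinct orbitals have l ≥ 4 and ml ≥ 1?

15

With n = 7 the allowed l are 0, 1, …, 6.
Contributions: l=4 → 4; l=5 → 5; l=6 → 6.
Total orbitals: 4 + 5 + 6 = 15.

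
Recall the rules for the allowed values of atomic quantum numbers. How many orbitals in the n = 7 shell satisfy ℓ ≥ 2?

Go through ℓ = 0, …, 6 (the values permitted for n = 7).
Contributions: ℓ=2 → 5; ℓ=3 → 7; ℓ=4 → 9; ℓ=5 → 11; ℓ=6 → 13.
Total orbitals: 5 + 7 + 9 + 11 + 13 = 45.

45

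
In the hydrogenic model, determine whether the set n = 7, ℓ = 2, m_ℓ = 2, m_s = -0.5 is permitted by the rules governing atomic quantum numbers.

n = 7 is a positive integer. ℓ = 2 satisfies 0 ≤ ℓ ≤ n−1 = 6. m_ℓ = 2 lies in the range −ℓ … +ℓ (here −2 … 2). m_s = -1/2 is one of ±1/2.
All four constraints are satisfied.

Allowed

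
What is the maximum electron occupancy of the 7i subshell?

26

A subshell with l = 6 has 2l+1 = 13 orbitals, each holding 2 electrons (spin ±1/2), so 13 × 2 = 26.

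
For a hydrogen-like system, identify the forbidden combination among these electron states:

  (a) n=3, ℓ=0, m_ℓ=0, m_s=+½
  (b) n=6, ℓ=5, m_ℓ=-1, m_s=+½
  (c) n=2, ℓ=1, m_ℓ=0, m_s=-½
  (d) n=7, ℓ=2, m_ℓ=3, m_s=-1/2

(d)

(d) has |m_ℓ| = 3 > ℓ = 2, violating −ℓ ≤ m_ℓ ≤ ℓ.
The remaining sets (a), (b), (c) satisfy all four rules.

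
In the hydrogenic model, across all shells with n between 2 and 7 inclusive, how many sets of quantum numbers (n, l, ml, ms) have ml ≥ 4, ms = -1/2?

10

Per-shell orbital counts meeting the constraint:
n=5 → 1; n=6 → 3; n=7 → 6.
Orbitals: 1 + 3 + 6 = 10. With ms fixed to -1/2 there is one state per orbital, so 10 states.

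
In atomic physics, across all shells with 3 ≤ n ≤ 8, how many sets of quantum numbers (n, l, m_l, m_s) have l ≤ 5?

For each n in the range, tally the orbitals obeying l ≤ 5:
n=3 → 9; n=4 → 16; n=5 → 25; n=6 → 36; n=7 → 36; n=8 → 36.
Orbitals: 9 + 16 + 25 + 36 + 36 + 36 = 158. Including both spin states (m_s = ±1/2) gives 2 × 158 = 316 states.

316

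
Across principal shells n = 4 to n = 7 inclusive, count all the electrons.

252

Shell n has n² orbitals: 4²=16 + 5²=25 + 6²=36 + 7²=49 = 126 orbitals.
Two spin states per orbital: 2 × 126 = 252 electrons.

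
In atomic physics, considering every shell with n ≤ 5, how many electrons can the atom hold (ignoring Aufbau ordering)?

110

Total orbitals = 1² + 2² + 3² + 4² + 5² = 55. Doubling for spin gives 110 electrons.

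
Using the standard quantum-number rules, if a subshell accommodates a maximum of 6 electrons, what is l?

l = 1

2(2l+1) = 6 ⇒ 2l+1 = 3 ⇒ l = 1.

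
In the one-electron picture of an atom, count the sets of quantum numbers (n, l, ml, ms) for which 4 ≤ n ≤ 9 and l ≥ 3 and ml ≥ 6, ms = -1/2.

10

Work shell by shell — for each n, count the (l, ml) pairs that satisfy l ≥ 3 and ml ≥ 6:
n=7 → 1; n=8 → 3; n=9 → 6.
Orbitals: 1 + 3 + 6 = 10. With ms fixed to -1/2 there is one state per orbital, so 10 states.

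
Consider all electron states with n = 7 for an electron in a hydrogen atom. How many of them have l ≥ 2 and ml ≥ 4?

12

With n = 7 the allowed l are 0, 1, …, 6.
Per l-value: l=4 → 1; l=5 → 2; l=6 → 3.
Orbitals: 1 + 2 + 3 = 6. Each orbital carries two spin states, so 6 × 2 = 12 states.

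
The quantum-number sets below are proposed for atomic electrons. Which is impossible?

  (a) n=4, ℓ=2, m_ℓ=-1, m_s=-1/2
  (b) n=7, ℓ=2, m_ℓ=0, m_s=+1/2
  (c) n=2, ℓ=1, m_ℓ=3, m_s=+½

(c) has |m_ℓ| = 3 > ℓ = 1, violating −ℓ ≤ m_ℓ ≤ ℓ.
The remaining sets (a), (b) satisfy all four rules.

(c)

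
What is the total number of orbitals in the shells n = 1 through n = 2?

Shell n has n² orbitals: 1²=1 + 2²=4 = 5 orbitals.

5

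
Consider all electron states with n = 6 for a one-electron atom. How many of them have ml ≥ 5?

2

The (l, ml) pairs meeting ml ≥ 5 give: l=5 → 1.
Orbitals: 1. Each orbital carries two spin states, so 1 × 2 = 2 states.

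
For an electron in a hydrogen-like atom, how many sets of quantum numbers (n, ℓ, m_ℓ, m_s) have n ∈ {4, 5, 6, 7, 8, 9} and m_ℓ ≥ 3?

112

Work shell by shell — for each n, count the (ℓ, m_ℓ) pairs that satisfy m_ℓ ≥ 3:
n=4 → 1; n=5 → 3; n=6 → 6; n=7 → 10; n=8 → 15; n=9 → 21.
Orbitals: 1 + 3 + 6 + 10 + 15 + 21 = 56. Including both spin states (m_s = ±1/2) gives 2 × 56 = 112 states.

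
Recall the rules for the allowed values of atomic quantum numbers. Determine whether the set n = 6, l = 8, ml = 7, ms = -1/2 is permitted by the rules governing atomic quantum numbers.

The orbital quantum number must satisfy 0 ≤ l ≤ n−1. With n = 6 the allowed l values are 0, 1, 2, 3, 4, 5, so l = 8 is out of range.

Not allowed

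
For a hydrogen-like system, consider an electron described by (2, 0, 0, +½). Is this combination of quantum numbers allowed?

Yes

n = 2 is a positive integer. l = 0 satisfies 0 ≤ l ≤ n−1 = 1. ml = 0 lies in the range −l … +l (here 0). ms = +1/2 is one of ±1/2.
All four constraints are satisfied.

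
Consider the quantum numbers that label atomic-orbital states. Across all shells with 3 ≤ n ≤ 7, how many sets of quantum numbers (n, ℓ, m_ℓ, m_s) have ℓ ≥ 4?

124

For each n in the range, tally the orbitals obeying ℓ ≥ 4:
n=5 → 9; n=6 → 20; n=7 → 33.
Orbitals: 9 + 20 + 33 = 62. Including both spin states (m_s = ±1/2) gives 2 × 62 = 124 states.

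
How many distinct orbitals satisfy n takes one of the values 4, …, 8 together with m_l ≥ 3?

35

Work shell by shell — for each n, count the (l, m_l) pairs that satisfy m_l ≥ 3:
n=4 → 1; n=5 → 3; n=6 → 6; n=7 → 10; n=8 → 15.
Total orbitals: 1 + 3 + 6 + 10 + 15 = 35.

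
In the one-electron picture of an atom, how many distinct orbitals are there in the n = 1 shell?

1

The n = 1 shell contains n² = 1² = 1 orbital.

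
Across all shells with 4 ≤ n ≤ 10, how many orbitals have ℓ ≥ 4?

259

Work shell by shell — for each n, count the (ℓ, m_ℓ) pairs that satisfy ℓ ≥ 4:
n=5 → 9; n=6 → 20; n=7 → 33; n=8 → 48; n=9 → 65; n=10 → 84.
Total orbitals: 9 + 20 + 33 + 48 + 65 + 84 = 259.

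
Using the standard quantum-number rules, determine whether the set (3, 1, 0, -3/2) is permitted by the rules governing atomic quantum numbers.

Not allowed

The spin quantum number for an electron can only be ms = +1/2 or −1/2; ms = -3/2 is not one of those.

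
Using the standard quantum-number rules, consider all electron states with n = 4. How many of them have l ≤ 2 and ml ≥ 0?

12

Per l-value: l=0 → 1; l=1 → 2; l=2 → 3.
Orbitals: 1 + 2 + 3 = 6. Each orbital carries two spin states, so 6 × 2 = 12 states.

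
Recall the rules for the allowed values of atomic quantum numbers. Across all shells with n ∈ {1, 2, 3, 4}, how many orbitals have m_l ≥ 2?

4

Treat each shell separately and count matching orbitals:
n=3 → 1; n=4 → 3.
Total orbitals: 1 + 3 = 4.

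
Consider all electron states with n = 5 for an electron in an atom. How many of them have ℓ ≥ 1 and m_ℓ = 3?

4

The n = 5 shell has ℓ = 0 through 4; check each.
Orbitals with ℓ ≥ 1 and m_ℓ = 3, by ℓ: ℓ=3 → 1; ℓ=4 → 1.
Orbitals: 1 + 1 = 2. Each orbital carries two spin states, so 2 × 2 = 4 states.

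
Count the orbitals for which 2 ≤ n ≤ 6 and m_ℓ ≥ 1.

35

Count contributing orbitals for each principal shell:
n=2 → 1; n=3 → 3; n=4 → 6; n=5 → 10; n=6 → 15.
Total orbitals: 1 + 3 + 6 + 10 + 15 = 35.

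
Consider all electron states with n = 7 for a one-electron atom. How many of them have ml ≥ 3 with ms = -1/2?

10

The (l, ml) pairs meeting ml ≥ 3 give: l=3 → 1; l=4 → 2; l=5 → 3; l=6 → 4.
Orbitals: 1 + 2 + 3 + 4 = 10. With ms fixed to a single value there is one state per orbital, giving 10 states.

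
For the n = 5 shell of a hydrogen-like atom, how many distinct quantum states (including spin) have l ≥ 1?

Go through l = 0, …, 4 (the values permitted for n = 5).
Per l-value: l=1 → 3; l=2 → 5; l=3 → 7; l=4 → 9.
Orbitals: 3 + 5 + 7 + 9 = 24. Each orbital carries two spin states, so 24 × 2 = 48 states.

48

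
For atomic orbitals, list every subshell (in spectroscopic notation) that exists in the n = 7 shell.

7s, 7p, 7d, 7f, 7g, 7h, 7i

For n = 7, ℓ runs from 0 to 6. In spectroscopic notation ℓ = 0,1,2,… ↔ s,p,d,f,g,h,i, so the subshells are 7s, 7p, 7d, 7f, 7g, 7h, 7i.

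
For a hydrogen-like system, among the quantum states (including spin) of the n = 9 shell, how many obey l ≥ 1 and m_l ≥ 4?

Go through l = 0, …, 8 (the values permitted for n = 9).
Contributions: l=4 → 1; l=5 → 2; l=6 → 3; l=7 → 4; l=8 → 5.
Orbitals: 1 + 2 + 3 + 4 + 5 = 15. Each orbital carries two spin states, so 15 × 2 = 30 states.

30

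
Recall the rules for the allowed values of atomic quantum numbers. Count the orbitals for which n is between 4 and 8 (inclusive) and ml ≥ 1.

80

Work shell by shell — for each n, count the (l, ml) pairs that satisfy ml ≥ 1:
n=4 → 6; n=5 → 10; n=6 → 15; n=7 → 21; n=8 → 28.
Total orbitals: 6 + 10 + 15 + 21 + 28 = 80.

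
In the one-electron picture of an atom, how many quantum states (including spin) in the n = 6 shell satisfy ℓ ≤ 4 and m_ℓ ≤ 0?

30

With n = 6 the allowed ℓ are 0, 1, …, 5.
Contributions: ℓ=0 → 1; ℓ=1 → 2; ℓ=2 → 3; ℓ=3 → 4; ℓ=4 → 5.
Orbitals: 1 + 2 + 3 + 4 + 5 = 15. Each orbital carries two spin states, so 15 × 2 = 30 states.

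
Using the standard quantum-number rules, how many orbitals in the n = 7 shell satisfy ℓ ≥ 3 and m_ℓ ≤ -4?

Go through ℓ = 0, …, 6 (the values permitted for n = 7).
The (ℓ, m_ℓ) pairs meeting ℓ ≥ 3 and m_ℓ ≤ -4 give: ℓ=4 → 1; ℓ=5 → 2; ℓ=6 → 3.
Total orbitals: 1 + 2 + 3 = 6.

6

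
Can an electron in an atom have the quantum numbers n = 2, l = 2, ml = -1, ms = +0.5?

The orbital quantum number must satisfy 0 ≤ l ≤ n−1. With n = 2 the allowed l values are 0, 1, so l = 2 is out of range.

No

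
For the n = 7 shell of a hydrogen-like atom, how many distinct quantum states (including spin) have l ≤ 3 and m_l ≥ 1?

12

The n = 7 shell has l = 0 through 6; check each.
Per l-value: l=1 → 1; l=2 → 2; l=3 → 3.
Orbitals: 1 + 2 + 3 = 6. Each orbital carries two spin states, so 6 × 2 = 12 states.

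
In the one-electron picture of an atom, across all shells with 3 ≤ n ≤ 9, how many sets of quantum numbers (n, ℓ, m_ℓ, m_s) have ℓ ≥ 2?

For each n in the range, tally the orbitals obeying ℓ ≥ 2:
n=3 → 5; n=4 → 12; n=5 → 21; n=6 → 32; n=7 → 45; n=8 → 60; n=9 → 77.
Orbitals: 5 + 12 + 21 + 32 + 45 + 60 + 77 = 252. Including both spin states (m_s = ±1/2) gives 2 × 252 = 504 states.

504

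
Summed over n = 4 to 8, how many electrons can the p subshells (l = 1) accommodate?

30

A p subshell (l = 1) exists for every n ≥ 2, so shells n = 4, 5, 6, 7, 8 each contribute one — 5 subshells.
Since each p subshell holds 2(2·1+1) = 6 electrons, the total is 5 × 6 = 30.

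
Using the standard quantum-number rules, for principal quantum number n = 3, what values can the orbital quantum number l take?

l is an integer with 0 ≤ l ≤ n−1, so for n = 3: l = 0, 1, 2.

0, 1, 2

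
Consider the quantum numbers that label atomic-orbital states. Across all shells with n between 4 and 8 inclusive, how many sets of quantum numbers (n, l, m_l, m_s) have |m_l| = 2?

80

Treat each shell separately and count matching orbitals:
n=4 → 4; n=5 → 6; n=6 → 8; n=7 → 10; n=8 → 12.
Orbitals: 4 + 6 + 8 + 10 + 12 = 40. Including both spin states (m_s = ±1/2) gives 2 × 40 = 80 states.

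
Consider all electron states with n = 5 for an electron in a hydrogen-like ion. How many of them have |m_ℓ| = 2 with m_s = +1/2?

6

Go through ℓ = 0, …, 4 (the values permitted for n = 5).
Contributions: ℓ=2 → 2; ℓ=3 → 2; ℓ=4 → 2.
Orbitals: 2 + 2 + 2 = 6. With m_s fixed to a single value there is one state per orbital, giving 6 states.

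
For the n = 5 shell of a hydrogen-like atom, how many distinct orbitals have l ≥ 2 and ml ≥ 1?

With n = 5 the allowed l are 0, 1, …, 4.
Per l-value: l=2 → 2; l=3 → 3; l=4 → 4.
Total orbitals: 2 + 3 + 4 = 9.

9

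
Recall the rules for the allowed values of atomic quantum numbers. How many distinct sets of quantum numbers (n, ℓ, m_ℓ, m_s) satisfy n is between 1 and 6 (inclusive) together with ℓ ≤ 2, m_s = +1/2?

41

For each n in the range, tally the orbitals obeying ℓ ≤ 2:
n=1 → 1; n=2 → 4; n=3 → 9; n=4 → 9; n=5 → 9; n=6 → 9.
Orbitals: 1 + 4 + 9 + 9 + 9 + 9 = 41. With m_s fixed to +1/2 there is one state per orbital, so 41 states.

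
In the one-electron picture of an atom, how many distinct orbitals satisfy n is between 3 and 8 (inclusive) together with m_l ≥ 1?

83

Work shell by shell — for each n, count the (l, m_l) pairs that satisfy m_l ≥ 1:
n=3 → 3; n=4 → 6; n=5 → 10; n=6 → 15; n=7 → 21; n=8 → 28.
Total orbitals: 3 + 6 + 10 + 15 + 21 + 28 = 83.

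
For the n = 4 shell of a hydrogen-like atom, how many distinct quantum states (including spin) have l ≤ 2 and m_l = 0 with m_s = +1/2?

For n = 4, l ranges over 0 … 3.
The (l, m_l) pairs meeting l ≤ 2 and m_l = 0 give: l=0 → 1; l=1 → 1; l=2 → 1.
Orbitals: 1 + 1 + 1 = 3. With m_s fixed to a single value there is one state per orbital, giving 3 states.

3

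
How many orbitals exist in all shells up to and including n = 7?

140

Total orbitals = 1² + 2² + 3² + 4² + 5² + 6² + 7² = 140.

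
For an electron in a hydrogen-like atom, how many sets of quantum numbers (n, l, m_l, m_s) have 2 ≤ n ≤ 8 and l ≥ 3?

290

Count contributing orbitals for each principal shell:
n=4 → 7; n=5 → 16; n=6 → 27; n=7 → 40; n=8 → 55.
Orbitals: 7 + 16 + 27 + 40 + 55 = 145. Including both spin states (m_s = ±1/2) gives 2 × 145 = 290 states.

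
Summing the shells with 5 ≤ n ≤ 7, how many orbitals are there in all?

110

Shell n has n² orbitals: 5²=25 + 6²=36 + 7²=49 = 110 orbitals.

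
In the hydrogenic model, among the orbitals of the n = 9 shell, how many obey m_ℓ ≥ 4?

Orbitals with m_ℓ ≥ 4, by ℓ: ℓ=4 → 1; ℓ=5 → 2; ℓ=6 → 3; ℓ=7 → 4; ℓ=8 → 5.
Total orbitals: 1 + 2 + 3 + 4 + 5 = 15.

15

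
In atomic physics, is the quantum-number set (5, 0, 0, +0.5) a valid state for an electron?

n = 5 is a positive integer. l = 0 satisfies 0 ≤ l ≤ n−1 = 4. ml = 0 lies in the range −l … +l (here 0). ms = +1/2 is one of ±1/2.
All four constraints are satisfied.

Yes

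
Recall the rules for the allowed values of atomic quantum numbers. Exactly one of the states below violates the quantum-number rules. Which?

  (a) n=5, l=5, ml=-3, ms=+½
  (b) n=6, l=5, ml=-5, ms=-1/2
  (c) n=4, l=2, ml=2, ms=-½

(a)

(a) has l = 5 ≥ n = 5, violating 0 ≤ l ≤ n−1.
The remaining sets (b), (c) satisfy all four rules.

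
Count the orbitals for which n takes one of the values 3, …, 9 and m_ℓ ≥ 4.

Count contributing orbitals for each principal shell:
n=5 → 1; n=6 → 3; n=7 → 6; n=8 → 10; n=9 → 15.
Total orbitals: 1 + 3 + 6 + 10 + 15 = 35.

35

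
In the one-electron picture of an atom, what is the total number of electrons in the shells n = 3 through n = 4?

Shell n has n² orbitals: 3²=9 + 4²=16 = 25 orbitals.
Two spin states per orbital: 2 × 25 = 50 electrons.

50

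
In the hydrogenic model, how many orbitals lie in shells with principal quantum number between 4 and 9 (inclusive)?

271

Shell n has n² orbitals: 4²=16 + 5²=25 + 6²=36 + 7²=49 + 8²=64 + 9²=81 = 271 orbitals.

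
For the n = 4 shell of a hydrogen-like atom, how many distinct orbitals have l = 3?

Go through l = 0, …, 3 (the values permitted for n = 4).
Orbitals with l = 3, by l: l=3 → 7.
Total orbitals: 7.

7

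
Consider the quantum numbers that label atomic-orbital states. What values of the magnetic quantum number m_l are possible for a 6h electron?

-5, -4, -3, -2, -1, 0, 1, 2, 3, 4, 5

The 6h subshell has l = 5, and m_l takes every integer from −l to +l. With l = 5 that gives the 11 values -5, -4, -3, -2, -1, 0, 1, 2, 3, 4, 5.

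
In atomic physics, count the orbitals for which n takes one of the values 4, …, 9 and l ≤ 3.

96

Per-shell orbital counts meeting the constraint:
n=4 → 16; n=5 → 16; n=6 → 16; n=7 → 16; n=8 → 16; n=9 → 16.
Total orbitals: 16 + 16 + 16 + 16 + 16 + 16 = 96.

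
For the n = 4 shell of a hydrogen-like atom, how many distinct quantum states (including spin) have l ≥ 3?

Contributions: l=3 → 7.
Orbitals: 7. Each orbital carries two spin states, so 7 × 2 = 14 states.

14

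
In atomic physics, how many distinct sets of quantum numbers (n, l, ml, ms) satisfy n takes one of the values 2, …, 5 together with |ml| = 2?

24

Treat each shell separately and count matching orbitals:
n=3 → 2; n=4 → 4; n=5 → 6.
Orbitals: 2 + 4 + 6 = 12. Including both spin states (ms = ±1/2) gives 2 × 12 = 24 states.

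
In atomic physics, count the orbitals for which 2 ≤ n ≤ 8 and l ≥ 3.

145

For each n in the range, tally the orbitals obeying l ≥ 3:
n=4 → 7; n=5 → 16; n=6 → 27; n=7 → 40; n=8 → 55.
Total orbitals: 7 + 16 + 27 + 40 + 55 = 145.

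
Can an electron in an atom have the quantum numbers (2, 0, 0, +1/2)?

n = 2 is a positive integer. l = 0 satisfies 0 ≤ l ≤ n−1 = 1. m_l = 0 lies in the range −l … +l (here 0). m_s = +1/2 is one of ±1/2.
All four constraints are satisfied.

Yes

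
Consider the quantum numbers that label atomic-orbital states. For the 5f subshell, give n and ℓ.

The leading integer gives n = 5; the letter 'f' means ℓ = 3.

n = 5, ℓ = 3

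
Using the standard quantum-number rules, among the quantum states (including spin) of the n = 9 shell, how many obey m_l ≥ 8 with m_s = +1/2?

1

The n = 9 shell has l = 0 through 8; check each.
Per l-value: l=8 → 1.
Orbitals: 1. With m_s fixed to a single value there is one state per orbital, giving 1 state.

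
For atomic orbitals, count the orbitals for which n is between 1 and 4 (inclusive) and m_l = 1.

6

Treat each shell separately and count matching orbitals:
n=2 → 1; n=3 → 2; n=4 → 3.
Total orbitals: 1 + 2 + 3 = 6.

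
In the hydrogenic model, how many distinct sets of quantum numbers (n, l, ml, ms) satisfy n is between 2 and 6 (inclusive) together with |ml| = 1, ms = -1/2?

30

Work shell by shell — for each n, count the (l, ml) pairs that satisfy |ml| = 1:
n=2 → 2; n=3 → 4; n=4 → 6; n=5 → 8; n=6 → 10.
Orbitals: 2 + 4 + 6 + 8 + 10 = 30. With ms fixed to -1/2 there is one state per orbital, so 30 states.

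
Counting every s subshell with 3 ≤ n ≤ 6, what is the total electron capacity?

8

An s subshell (ℓ = 0) exists for every n ≥ 1, so shells n = 3, 4, 5, 6 each contribute one — 4 subshells.
Since each s subshell holds 2(2·0+1) = 2 electrons, the total is 4 × 2 = 8.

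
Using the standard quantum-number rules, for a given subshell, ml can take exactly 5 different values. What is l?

ml ranges over 2l+1 integers, so 2l+1 = 5 ⇒ l = 2.

l = 2 (d)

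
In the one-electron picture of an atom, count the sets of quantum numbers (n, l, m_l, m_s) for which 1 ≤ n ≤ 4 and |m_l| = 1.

24

Per-shell orbital counts meeting the constraint:
n=2 → 2; n=3 → 4; n=4 → 6.
Orbitals: 2 + 4 + 6 = 12. Including both spin states (m_s = ±1/2) gives 2 × 12 = 24 states.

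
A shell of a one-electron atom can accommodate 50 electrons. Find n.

n = 5

2n² = 50 ⇒ n² = 25 ⇒ n = 5.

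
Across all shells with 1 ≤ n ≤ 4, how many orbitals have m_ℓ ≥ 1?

For each n in the range, tally the orbitals obeying m_ℓ ≥ 1:
n=2 → 1; n=3 → 3; n=4 → 6.
Total orbitals: 1 + 3 + 6 = 10.

10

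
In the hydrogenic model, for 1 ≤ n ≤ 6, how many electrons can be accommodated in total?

Total orbitals = 1² + 2² + 3² + 4² + 5² + 6² = 91. Doubling for spin gives 182 electrons.

182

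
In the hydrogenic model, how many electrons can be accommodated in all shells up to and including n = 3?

Total orbitals = 1² + 2² + 3² = 14. Doubling for spin gives 28 electrons.

28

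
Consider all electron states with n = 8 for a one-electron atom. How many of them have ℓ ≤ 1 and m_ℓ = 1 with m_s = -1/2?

1

With n = 8 the allowed ℓ are 0, 1, …, 7.
Per ℓ-value: ℓ=1 → 1.
Orbitals: 1. With m_s fixed to a single value there is one state per orbital, giving 1 state.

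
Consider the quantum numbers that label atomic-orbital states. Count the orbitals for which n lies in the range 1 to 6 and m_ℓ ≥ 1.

Work shell by shell — for each n, count the (ℓ, m_ℓ) pairs that satisfy m_ℓ ≥ 1:
n=2 → 1; n=3 → 3; n=4 → 6; n=5 → 10; n=6 → 15.
Total orbitals: 1 + 3 + 6 + 10 + 15 = 35.

35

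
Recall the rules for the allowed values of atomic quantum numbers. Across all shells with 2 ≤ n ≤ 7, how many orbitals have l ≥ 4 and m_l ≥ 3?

For each n in the range, tally the orbitals obeying l ≥ 4 and m_l ≥ 3:
n=5 → 2; n=6 → 5; n=7 → 9.
Total orbitals: 2 + 5 + 9 = 16.

16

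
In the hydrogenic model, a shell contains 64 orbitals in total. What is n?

n = 8

n² = 64 ⇒ n = 8.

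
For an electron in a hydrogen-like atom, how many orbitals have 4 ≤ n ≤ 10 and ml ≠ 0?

For each n in the range, tally the orbitals obeying ml ≠ 0:
n=4 → 12; n=5 → 20; n=6 → 30; n=7 → 42; n=8 → 56; n=9 → 72; n=10 → 90.
Total orbitals: 12 + 20 + 30 + 42 + 56 + 72 + 90 = 322.

322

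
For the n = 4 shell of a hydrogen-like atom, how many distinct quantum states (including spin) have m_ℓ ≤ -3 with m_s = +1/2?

1

For n = 4, ℓ ranges over 0 … 3.
Per ℓ-value: ℓ=3 → 1.
Orbitals: 1. With m_s fixed to a single value there is one state per orbital, giving 1 state.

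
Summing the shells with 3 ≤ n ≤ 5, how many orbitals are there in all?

Shell n has n² orbitals: 3²=9 + 4²=16 + 5²=25 = 50 orbitals.

50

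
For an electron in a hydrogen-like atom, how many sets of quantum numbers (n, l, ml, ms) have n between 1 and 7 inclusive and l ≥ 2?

230

Per-shell orbital counts meeting the constraint:
n=3 → 5; n=4 → 12; n=5 → 21; n=6 → 32; n=7 → 45.
Orbitals: 5 + 12 + 21 + 32 + 45 = 115. Including both spin states (ms = ±1/2) gives 2 × 115 = 230 states.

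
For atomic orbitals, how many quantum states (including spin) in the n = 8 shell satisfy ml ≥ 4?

With n = 8 the allowed l are 0, 1, …, 7.
Orbitals with ml ≥ 4, by l: l=4 → 1; l=5 → 2; l=6 → 3; l=7 → 4.
Orbitals: 1 + 2 + 3 + 4 = 10. Each orbital carries two spin states, so 10 × 2 = 20 states.

20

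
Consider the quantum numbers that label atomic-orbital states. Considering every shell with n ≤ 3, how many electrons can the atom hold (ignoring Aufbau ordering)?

28

Total orbitals = 1² + 2² + 3² = 14. Doubling for spin gives 28 electrons.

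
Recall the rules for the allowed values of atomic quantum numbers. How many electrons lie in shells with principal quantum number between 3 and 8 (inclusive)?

Shell n has n² orbitals: 3²=9 + 4²=16 + 5²=25 + 6²=36 + 7²=49 + 8²=64 = 199 orbitals.
Two spin states per orbital: 2 × 199 = 398 electrons.

398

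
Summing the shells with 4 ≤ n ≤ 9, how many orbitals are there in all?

271

Shell n has n² orbitals: 4²=16 + 5²=25 + 6²=36 + 7²=49 + 8²=64 + 9²=81 = 271 orbitals.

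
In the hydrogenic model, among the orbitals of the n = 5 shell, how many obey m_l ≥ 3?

3

For n = 5, l ranges over 0 … 4.
Orbitals with m_l ≥ 3, by l: l=3 → 1; l=4 → 2.
Total orbitals: 1 + 2 = 3.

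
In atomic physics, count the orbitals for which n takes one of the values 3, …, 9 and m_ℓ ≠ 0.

Work shell by shell — for each n, count the (ℓ, m_ℓ) pairs that satisfy m_ℓ ≠ 0:
n=3 → 6; n=4 → 12; n=5 → 20; n=6 → 30; n=7 → 42; n=8 → 56; n=9 → 72.
Total orbitals: 6 + 12 + 20 + 30 + 42 + 56 + 72 = 238.

238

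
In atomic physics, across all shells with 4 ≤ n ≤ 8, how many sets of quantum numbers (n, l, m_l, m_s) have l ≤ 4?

Treat each shell separately and count matching orbitals:
n=4 → 16; n=5 → 25; n=6 → 25; n=7 → 25; n=8 → 25.
Orbitals: 16 + 25 + 25 + 25 + 25 = 116. Including both spin states (m_s = ±1/2) gives 2 × 116 = 232 states.

232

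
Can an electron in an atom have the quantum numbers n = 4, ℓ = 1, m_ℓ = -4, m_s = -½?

Invalid

The magnetic quantum number must satisfy −ℓ ≤ m_ℓ ≤ ℓ. With ℓ = 1, m_ℓ can only be -1, 0, 1, so m_ℓ = -4 is forbidden.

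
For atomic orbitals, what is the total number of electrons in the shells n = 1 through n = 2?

10

Shell n has n² orbitals: 1²=1 + 2²=4 = 5 orbitals.
Two spin states per orbital: 2 × 5 = 10 electrons.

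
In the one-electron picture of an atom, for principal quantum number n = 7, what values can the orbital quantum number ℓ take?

0, 1, 2, 3, 4, 5, 6

ℓ is an integer with 0 ≤ ℓ ≤ n−1, so for n = 7: ℓ = 0, 1, 2, 3, 4, 5, 6.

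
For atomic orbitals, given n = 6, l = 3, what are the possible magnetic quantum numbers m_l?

m_l takes every integer from −l to +l. With l = 3 that gives the 7 values -3, -2, -1, 0, 1, 2, 3.

-3, -2, -1, 0, 1, 2, 3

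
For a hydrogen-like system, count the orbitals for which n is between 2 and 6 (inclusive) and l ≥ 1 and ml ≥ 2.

20

Per-shell orbital counts meeting the constraint:
n=3 → 1; n=4 → 3; n=5 → 6; n=6 → 10.
Total orbitals: 1 + 3 + 6 + 10 = 20.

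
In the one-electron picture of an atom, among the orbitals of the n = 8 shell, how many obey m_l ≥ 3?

15

Per l-value: l=3 → 1; l=4 → 2; l=5 → 3; l=6 → 4; l=7 → 5.
Total orbitals: 1 + 2 + 3 + 4 + 5 = 15.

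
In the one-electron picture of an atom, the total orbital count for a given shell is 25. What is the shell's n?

n = 5

n² = 25 ⇒ n = 5.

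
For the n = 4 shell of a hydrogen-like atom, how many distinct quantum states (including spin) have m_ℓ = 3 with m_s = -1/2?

1

The n = 4 shell has ℓ = 0 through 3; check each.
Per ℓ-value: ℓ=3 → 1.
Orbitals: 1. With m_s fixed to a single value there is one state per orbital, giving 1 state.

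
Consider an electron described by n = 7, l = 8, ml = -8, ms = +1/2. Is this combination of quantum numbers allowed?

Not allowed

The orbital quantum number must satisfy 0 ≤ l ≤ n−1. With n = 7 the allowed l values are 0, 1, 2, 3, 4, 5, 6, so l = 8 is out of range.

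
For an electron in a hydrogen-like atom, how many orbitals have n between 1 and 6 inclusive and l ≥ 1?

Per-shell orbital counts meeting the constraint:
n=2 → 3; n=3 → 8; n=4 → 15; n=5 → 24; n=6 → 35.
Total orbitals: 3 + 8 + 15 + 24 + 35 = 85.

85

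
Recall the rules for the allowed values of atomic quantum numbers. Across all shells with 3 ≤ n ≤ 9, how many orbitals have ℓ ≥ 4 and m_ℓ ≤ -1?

80

Per-shell orbital counts meeting the constraint:
n=5 → 4; n=6 → 9; n=7 → 15; n=8 → 22; n=9 → 30.
Total orbitals: 4 + 9 + 15 + 22 + 30 = 80.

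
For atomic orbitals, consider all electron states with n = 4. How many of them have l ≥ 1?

For n = 4, l ranges over 0 … 3.
Contributions: l=1 → 3; l=2 → 5; l=3 → 7.
Orbitals: 3 + 5 + 7 = 15. Each orbital carries two spin states, so 15 × 2 = 30 states.

30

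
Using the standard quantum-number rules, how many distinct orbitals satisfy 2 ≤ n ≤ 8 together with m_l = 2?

21

Per-shell orbital counts meeting the constraint:
n=3 → 1; n=4 → 2; n=5 → 3; n=6 → 4; n=7 → 5; n=8 → 6.
Total orbitals: 1 + 2 + 3 + 4 + 5 + 6 = 21.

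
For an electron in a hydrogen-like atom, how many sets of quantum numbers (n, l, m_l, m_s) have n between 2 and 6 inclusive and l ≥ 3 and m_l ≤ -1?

44

Work shell by shell — for each n, count the (l, m_l) pairs that satisfy l ≥ 3 and m_l ≤ -1:
n=4 → 3; n=5 → 7; n=6 → 12.
Orbitals: 3 + 7 + 12 = 22. Including both spin states (m_s = ±1/2) gives 2 × 22 = 44 states.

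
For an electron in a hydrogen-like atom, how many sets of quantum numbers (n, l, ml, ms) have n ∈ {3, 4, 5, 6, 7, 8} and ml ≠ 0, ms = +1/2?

166

Work shell by shell — for each n, count the (l, ml) pairs that satisfy ml ≠ 0:
n=3 → 6; n=4 → 12; n=5 → 20; n=6 → 30; n=7 → 42; n=8 → 56.
Orbitals: 6 + 12 + 20 + 30 + 42 + 56 = 166. With ms fixed to +1/2 there is one state per orbital, so 166 states.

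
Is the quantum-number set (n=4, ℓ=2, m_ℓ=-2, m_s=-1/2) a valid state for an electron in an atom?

n = 4 is a positive integer. ℓ = 2 satisfies 0 ≤ ℓ ≤ n−1 = 3. m_ℓ = -2 lies in the range −ℓ … +ℓ (here −2 … 2). m_s = -1/2 is one of ±1/2.
All four constraints are satisfied.

Valid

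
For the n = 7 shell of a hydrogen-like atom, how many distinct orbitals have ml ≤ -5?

3

The n = 7 shell has l = 0 through 6; check each.
Per l-value: l=5 → 1; l=6 → 2.
Total orbitals: 1 + 2 = 3.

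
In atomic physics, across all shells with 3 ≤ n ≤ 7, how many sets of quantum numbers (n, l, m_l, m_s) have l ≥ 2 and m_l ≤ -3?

For each n in the range, tally the orbitals obeying l ≥ 2 and m_l ≤ -3:
n=4 → 1; n=5 → 3; n=6 → 6; n=7 → 10.
Orbitals: 1 + 3 + 6 + 10 = 20. Including both spin states (m_s = ±1/2) gives 2 × 20 = 40 states.

40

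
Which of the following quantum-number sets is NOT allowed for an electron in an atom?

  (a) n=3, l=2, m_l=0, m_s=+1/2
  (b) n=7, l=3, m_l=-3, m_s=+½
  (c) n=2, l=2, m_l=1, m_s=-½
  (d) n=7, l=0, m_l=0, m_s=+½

(c) has l = 2 ≥ n = 2, violating 0 ≤ l ≤ n−1.
The remaining sets (a), (b), (d) satisfy all four rules.

(c)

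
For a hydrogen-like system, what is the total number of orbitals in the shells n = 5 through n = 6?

61

Shell n has n² orbitals: 5²=25 + 6²=36 = 61 orbitals.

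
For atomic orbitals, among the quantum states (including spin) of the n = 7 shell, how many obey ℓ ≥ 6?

With n = 7 the allowed ℓ are 0, 1, …, 6.
Contributions: ℓ=6 → 13.
Orbitals: 13. Each orbital carries two spin states, so 13 × 2 = 26 states.

26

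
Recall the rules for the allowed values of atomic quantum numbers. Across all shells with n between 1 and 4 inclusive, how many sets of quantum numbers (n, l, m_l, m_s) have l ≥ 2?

For each n in the range, tally the orbitals obeying l ≥ 2:
n=3 → 5; n=4 → 12.
Orbitals: 5 + 12 = 17. Including both spin states (m_s = ±1/2) gives 2 × 17 = 34 states.

34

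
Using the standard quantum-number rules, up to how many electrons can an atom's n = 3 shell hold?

18

A shell holds 2n² electrons: 2 × 3² = 2 × 9 = 18.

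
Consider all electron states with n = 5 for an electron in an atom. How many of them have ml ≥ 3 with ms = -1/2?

Go through l = 0, …, 4 (the values permitted for n = 5).
Per l-value: l=3 → 1; l=4 → 2.
Orbitals: 1 + 2 = 3. With ms fixed to a single value there is one state per orbital, giving 3 states.

3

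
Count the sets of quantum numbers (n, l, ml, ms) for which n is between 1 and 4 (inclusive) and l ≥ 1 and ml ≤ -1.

20

For each n in the range, tally the orbitals obeying l ≥ 1 and ml ≤ -1:
n=2 → 1; n=3 → 3; n=4 → 6.
Orbitals: 1 + 3 + 6 = 10. Including both spin states (ms = ±1/2) gives 2 × 10 = 20 states.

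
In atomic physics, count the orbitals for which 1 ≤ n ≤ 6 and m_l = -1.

Per-shell orbital counts meeting the constraint:
n=2 → 1; n=3 → 2; n=4 → 3; n=5 → 4; n=6 → 5.
Total orbitals: 1 + 2 + 3 + 4 + 5 = 15.

15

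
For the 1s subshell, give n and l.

The leading integer gives n = 1; the letter 's' means l = 0.

n = 1, l = 0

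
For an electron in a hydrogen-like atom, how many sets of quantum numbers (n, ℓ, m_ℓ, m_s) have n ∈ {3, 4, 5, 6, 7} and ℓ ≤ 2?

Go shell by shell, enumerating (ℓ, m_ℓ) with ℓ ≤ 2:
n=3 → 9; n=4 → 9; n=5 → 9; n=6 → 9; n=7 → 9.
Orbitals: 9 + 9 + 9 + 9 + 9 = 45. Including both spin states (m_s = ±1/2) gives 2 × 45 = 90 states.

90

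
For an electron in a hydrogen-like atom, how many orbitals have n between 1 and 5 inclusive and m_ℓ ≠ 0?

Go shell by shell, enumerating (ℓ, m_ℓ) with m_ℓ ≠ 0:
n=2 → 2; n=3 → 6; n=4 → 12; n=5 → 20.
Total orbitals: 2 + 6 + 12 + 20 = 40.

40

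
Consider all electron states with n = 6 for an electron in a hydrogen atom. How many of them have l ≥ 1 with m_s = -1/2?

35

Orbitals with l ≥ 1, by l: l=1 → 3; l=2 → 5; l=3 → 7; l=4 → 9; l=5 → 11.
Orbitals: 3 + 5 + 7 + 9 + 11 = 35. With m_s fixed to a single value there is one state per orbital, giving 35 states.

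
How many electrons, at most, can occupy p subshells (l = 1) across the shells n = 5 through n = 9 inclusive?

30

A p subshell (l = 1) exists for every n ≥ 2, so shells n = 5, 6, 7, 8, 9 each contribute one — 5 subshells.
Since each p subshell holds 2(2·1+1) = 6 electrons, the total is 5 × 6 = 30.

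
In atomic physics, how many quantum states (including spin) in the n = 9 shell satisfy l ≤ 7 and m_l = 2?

12

The n = 9 shell has l = 0 through 8; check each.
Orbitals with l ≤ 7 and m_l = 2, by l: l=2 → 1; l=3 → 1; l=4 → 1; l=5 → 1; l=6 → 1; l=7 → 1.
Orbitals: 1 + 1 + 1 + 1 + 1 + 1 = 6. Each orbital carries two spin states, so 6 × 2 = 12 states.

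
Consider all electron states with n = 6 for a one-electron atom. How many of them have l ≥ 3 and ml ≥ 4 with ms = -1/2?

Go through l = 0, …, 5 (the values permitted for n = 6).
Per l-value: l=4 → 1; l=5 → 2.
Orbitals: 1 + 2 = 3. With ms fixed to a single value there is one state per orbital, giving 3 states.

3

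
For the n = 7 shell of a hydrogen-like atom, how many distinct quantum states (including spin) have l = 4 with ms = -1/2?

9

Go through l = 0, …, 6 (the values permitted for n = 7).
Orbitals with l = 4, by l: l=4 → 9.
Orbitals: 9. With ms fixed to a single value there is one state per orbital, giving 9 states.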